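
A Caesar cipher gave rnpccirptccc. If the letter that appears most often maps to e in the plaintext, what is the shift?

The most frequent ciphertext letter is c (appears 5 times).
c is position 2; e is position 4.
Shift = -2≡24.

24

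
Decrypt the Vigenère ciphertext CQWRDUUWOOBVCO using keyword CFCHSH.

ALUKLNSRMHJOAJ

Repeat the key across the ciphertext: CFCHSHCFCHSHCF
C(2)−C(2): 0 → A
Q(16)−F(5): 11 → L
W(22)−C(2): 20 → U
R(17)−H(7): 10 → K
D(3)−S(18): -15≡11 → L
U(20)−H(7): 13 → N
U(20)−C(2): 18 → S
W(22)−F(5): 17 → R
O(14)−C(2): 12 → M
O(14)−H(7): 7 → H
B(1)−S(18): -17≡9 → J
V(21)−H(7): 14 → O
C(2)−C(2): 0 → A
O(14)−F(5): 9 → J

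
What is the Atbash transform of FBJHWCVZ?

UYQSDXEA

F(5) → U(20)
B(1) → Y(24)
J(9) → Q(16)
H(7) → S(18)
W(22) → D(3)
C(2) → X(23)
V(21) → E(4)
Z(25) → A(0)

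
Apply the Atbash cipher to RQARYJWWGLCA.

R(17) → I(8)
Q(16) → J(9)
A(0) → Z(25)
R(17) → I(8)
Y(24) → B(1)
J(9) → Q(16)
W(22) → D(3)
W(22) → D(3)
G(6) → T(19)
L(11) → O(14)
C(2) → X(23)
A(0) → Z(25)

IJZIBQDDTOXZ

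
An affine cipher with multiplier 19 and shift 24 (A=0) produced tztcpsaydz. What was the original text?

xlxsfmwadl

The inverse of 19 mod 26 is 11, since 19·11=209≡1. Apply D(y)=11·(y−24) mod 26:
t(19): 11·(19−24)=-55≡23 → x
z(25): 11·(25−24)=11 → l
t(19): 11·(19−24)=-55≡23 → x
c(2): 11·(2−24)=-242≡18 → s
p(15): 11·(15−24)=-99≡5 → f
s(18): 11·(18−24)=-66≡12 → m
a(0): 11·(0−24)=-264≡22 → w
y(24): 11·(24−24)=0 → a
d(3): 11·(3−24)=-231≡3 → d
z(25): 11·(25−24)=11 → l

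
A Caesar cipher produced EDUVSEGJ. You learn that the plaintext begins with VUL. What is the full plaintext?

VULMJVXA

From the crib: E(4)−V(21)=-17≡9, so the shift is 9.
Subtract 9 from each ciphertext letter:
E(4): 4−9=-5≡21 → V
D(3): 3−9=-6≡20 → U
U(20): 20−9=11 → L
V(21): 21−9=12 → M
S(18): 18−9=9 → J
E(4): 4−9=-5≡21 → V
G(6): 6−9=-3≡23 → X
J(9): 9−9=0 → A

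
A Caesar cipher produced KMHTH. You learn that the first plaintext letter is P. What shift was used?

21

From the crib: K(10)−P(15)=-5≡21, so the shift is 21.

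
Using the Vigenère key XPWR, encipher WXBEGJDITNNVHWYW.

TMXVDYZZQCJMELUN

Repeat the key across the message: XPWRXPWRXPWRXPWR
W(22)+X(23): 45≡19 → T
X(23)+P(15): 38≡12 → M
B(1)+W(22): 23 → X
E(4)+R(17): 21 → V
G(6)+X(23): 29≡3 → D
J(9)+P(15): 24 → Y
D(3)+W(22): 25 → Z
I(8)+R(17): 25 → Z
T(19)+X(23): 42≡16 → Q
N(13)+P(15): 28≡2 → C
N(13)+W(22): 35≡9 → J
V(21)+R(17): 38≡12 → M
H(7)+X(23): 30≡4 → E
W(22)+P(15): 37≡11 → L
Y(24)+W(22): 46≡20 → U
W(22)+R(17): 39≡13 → N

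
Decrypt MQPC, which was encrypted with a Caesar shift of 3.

M(12): 12−3=9 → J
Q(16): 16−3=13 → N
P(15): 15−3=12 → M
C(2): 2−3=-1≡25 → Z

JNMZ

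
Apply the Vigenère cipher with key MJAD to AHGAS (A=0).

MQGDE

Repeat the key across the message: MJADM
A(0)+M(12): 12 → M
H(7)+J(9): 16 → Q
G(6)+A(0): 6 → G
A(0)+D(3): 3 → D
S(18)+M(12): 30≡4 → E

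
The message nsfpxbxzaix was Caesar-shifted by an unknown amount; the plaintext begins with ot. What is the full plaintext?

From the crib: n(13)−o(14)=-1≡25, so the shift is 25.
Subtract 25 from each ciphertext letter:
n(13): 13−25=-12≡14 → o
s(18): 18−25=-7≡19 → t
f(5): 5−25=-20≡6 → g
p(15): 15−25=-10≡16 → q
x(23): 23−25=-2≡24 → y
b(1): 1−25=-24≡2 → c
x(23): 23−25=-2≡24 → y
z(25): 25−25=0 → a
a(0): 0−25=-25≡1 → b
i(8): 8−25=-17≡9 → j
x(23): 23−25=-2≡24 → y

otgqycyabjy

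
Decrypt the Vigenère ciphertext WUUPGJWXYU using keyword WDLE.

ARJLKGLTCR

Repeat the key across the ciphertext: WDLEWDLEWD
W(22)−W(22): 0 → A
U(20)−D(3): 17 → R
U(20)−L(11): 9 → J
P(15)−E(4): 11 → L
G(6)−W(22): -16≡10 → K
J(9)−D(3): 6 → G
W(22)−L(11): 11 → L
X(23)−E(4): 19 → T
Y(24)−W(22): 2 → C
U(20)−D(3): 17 → R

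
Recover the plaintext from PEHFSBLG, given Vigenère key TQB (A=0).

WOGMCASQ

Repeat the key across the ciphertext: TQBTQBTQ
P(15)−T(19): -4≡22 → W
E(4)−Q(16): -12≡14 → O
H(7)−B(1): 6 → G
F(5)−T(19): -14≡12 → M
S(18)−Q(16): 2 → C
B(1)−B(1): 0 → A
L(11)−T(19): -8≡18 → S
G(6)−Q(16): -10≡16 → Q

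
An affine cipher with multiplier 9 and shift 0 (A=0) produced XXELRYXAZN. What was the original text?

The inverse of 9 mod 26 is 3, since 9·3=27≡1. Apply D(y)=3·(y−0) mod 26:
X(23): 3·(23−0)=69≡17 → R
X(23): 3·(23−0)=69≡17 → R
E(4): 3·(4−0)=12 → M
L(11): 3·(11−0)=33≡7 → H
R(17): 3·(17−0)=51≡25 → Z
Y(24): 3·(24−0)=72≡20 → U
X(23): 3·(23−0)=69≡17 → R
A(0): 3·(0−0)=0 → A
Z(25): 3·(25−0)=75≡23 → X
N(13): 3·(13−0)=39≡13 → N

RRMHZURAXN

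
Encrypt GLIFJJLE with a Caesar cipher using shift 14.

UZWTXXZS

G(6): 6+14=20 → U
L(11): 11+14=25 → Z
I(8): 8+14=22 → W
F(5): 5+14=19 → T
J(9): 9+14=23 → X
J(9): 9+14=23 → X
L(11): 11+14=25 → Z
E(4): 4+14=18 → S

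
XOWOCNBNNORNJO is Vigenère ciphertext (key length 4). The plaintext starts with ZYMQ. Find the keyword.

Subtract each crib letter from the matching ciphertext letter (mod 26):
X(23)−Z(25)=-2≡24 → Y
O(14)−Y(24)=-10≡16 → Q
W(22)−M(12)=10 → K
O(14)−Q(16)=-2≡24 → Y

YQKY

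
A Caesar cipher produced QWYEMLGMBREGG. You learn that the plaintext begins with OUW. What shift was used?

From the crib: Q(16)−O(14)=2, so the shift is 2.

2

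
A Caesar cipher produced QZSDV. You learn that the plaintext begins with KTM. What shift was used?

6

From the crib: Q(16)−K(10)=6, so the shift is 6.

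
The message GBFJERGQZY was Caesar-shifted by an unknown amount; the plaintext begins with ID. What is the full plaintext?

IDHLGTISBA

From the crib: G(6)−I(8)=-2≡24, so the shift is 24.
Subtract 24 from each ciphertext letter:
G(6): 6−24=-18≡8 → I
B(1): 1−24=-23≡3 → D
F(5): 5−24=-19≡7 → H
J(9): 9−24=-15≡11 → L
E(4): 4−24=-20≡6 → G
R(17): 17−24=-7≡19 → T
G(6): 6−24=-18≡8 → I
Q(16): 16−24=-8≡18 → S
Z(25): 25−24=1 → B
Y(24): 24−24=0 → A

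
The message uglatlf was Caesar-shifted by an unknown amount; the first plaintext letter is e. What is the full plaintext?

eqvkdvp

From the crib: u(20)−e(4)=16, so the shift is 16.
Subtract 16 from each ciphertext letter:
u(20): 20−16=4 → e
g(6): 6−16=-10≡16 → q
l(11): 11−16=-5≡21 → v
a(0): 0−16=-16≡10 → k
t(19): 19−16=3 → d
l(11): 11−16=-5≡21 → v
f(5): 5−16=-11≡15 → p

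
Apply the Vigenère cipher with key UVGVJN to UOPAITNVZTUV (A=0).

Repeat the key across the message: UVGVJNUVGVJN
U(20)+U(20): 40≡14 → O
O(14)+V(21): 35≡9 → J
P(15)+G(6): 21 → V
A(0)+V(21): 21 → V
I(8)+J(9): 17 → R
T(19)+N(13): 32≡6 → G
N(13)+U(20): 33≡7 → H
V(21)+V(21): 42≡16 → Q
Z(25)+G(6): 31≡5 → F
T(19)+V(21): 40≡14 → O
U(20)+J(9): 29≡3 → D
V(21)+N(13): 34≡8 → I

OJVVRGHQFODI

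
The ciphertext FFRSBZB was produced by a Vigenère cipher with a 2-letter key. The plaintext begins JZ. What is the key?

Subtract each crib letter from the matching ciphertext letter (mod 26):
F(5)−J(9)=-4≡22 → W
F(5)−Z(25)=-20≡6 → G

WG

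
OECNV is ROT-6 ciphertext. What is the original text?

O(14): 14−6=8 → I
E(4): 4−6=-2≡24 → Y
C(2): 2−6=-4≡22 → W
N(13): 13−6=7 → H
V(21): 21−6=15 → P

IYWHP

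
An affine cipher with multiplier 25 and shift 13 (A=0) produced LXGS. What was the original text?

CQHV

The inverse of 25 mod 26 is 25, since 25·25=625≡1. Apply D(y)=25·(y−13) mod 26:
L(11): 25·(11−13)=-50≡2 → C
X(23): 25·(23−13)=250≡16 → Q
G(6): 25·(6−13)=-175≡7 → H
S(18): 25·(18−13)=125≡21 → V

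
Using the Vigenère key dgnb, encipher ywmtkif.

Repeat the key across the message: dgnbdgn
y(24)+d(3): 27≡1 → b
w(22)+g(6): 28≡2 → c
m(12)+n(13): 25 → z
t(19)+b(1): 20 → u
k(10)+d(3): 13 → n
i(8)+g(6): 14 → o
f(5)+n(13): 18 → s

bczunos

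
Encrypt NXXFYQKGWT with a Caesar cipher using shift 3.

N(13): 13+3=16 → Q
X(23): 23+3=26≡0 → A
X(23): 23+3=26≡0 → A
F(5): 5+3=8 → I
Y(24): 24+3=27≡1 → B
Q(16): 16+3=19 → T
K(10): 10+3=13 → N
G(6): 6+3=9 → J
W(22): 22+3=25 → Z
T(19): 19+3=22 → W

QAAIBTNJZW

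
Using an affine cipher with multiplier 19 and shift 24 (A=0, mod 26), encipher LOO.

ZEE

L(11): 19·11+24=233≡25 → Z
O(14): 19·14+24=290≡4 → E
O(14): 19·14+24=290≡4 → E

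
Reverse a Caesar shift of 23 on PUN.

SXQ

P(15): 15−23=-8≡18 → S
U(20): 20−23=-3≡23 → X
N(13): 13−23=-10≡16 → Q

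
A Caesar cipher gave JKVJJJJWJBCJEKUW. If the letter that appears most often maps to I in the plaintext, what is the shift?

The most frequent ciphertext letter is J (appears 7 times).
J is position 9; I is position 8.
Shift = 1.

1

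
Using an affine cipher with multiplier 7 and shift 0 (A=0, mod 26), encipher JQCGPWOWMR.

J(9): 7·9+0=63≡11 → L
Q(16): 7·16+0=112≡8 → I
C(2): 7·2+0=14 → O
G(6): 7·6+0=42≡16 → Q
P(15): 7·15+0=105≡1 → B
W(22): 7·22+0=154≡24 → Y
O(14): 7·14+0=98≡20 → U
W(22): 7·22+0=154≡24 → Y
M(12): 7·12+0=84≡6 → G
R(17): 7·17+0=119≡15 → P

LIOQBYUYGP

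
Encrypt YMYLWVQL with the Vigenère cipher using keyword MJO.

KVMXFJCU

Repeat the key across the message: MJOMJOMJ
Y(24)+M(12): 36≡10 → K
M(12)+J(9): 21 → V
Y(24)+O(14): 38≡12 → M
L(11)+M(12): 23 → X
W(22)+J(9): 31≡5 → F
V(21)+O(14): 35≡9 → J
Q(16)+M(12): 28≡2 → C
L(11)+J(9): 20 → U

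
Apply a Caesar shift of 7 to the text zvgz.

gcng

z(25): 25+7=32≡6 → g
v(21): 21+7=28≡2 → c
g(6): 6+7=13 → n
z(25): 25+7=32≡6 → g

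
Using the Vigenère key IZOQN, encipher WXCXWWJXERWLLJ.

EWQNJEILUEEKZZ

Repeat the key across the message: IZOQNIZOQNIZOQ
W(22)+I(8): 30≡4 → E
X(23)+Z(25): 48≡22 → W
C(2)+O(14): 16 → Q
X(23)+Q(16): 39≡13 → N
W(22)+N(13): 35≡9 → J
W(22)+I(8): 30≡4 → E
J(9)+Z(25): 34≡8 → I
X(23)+O(14): 37≡11 → L
E(4)+Q(16): 20 → U
R(17)+N(13): 30≡4 → E
W(22)+I(8): 30≡4 → E
L(11)+Z(25): 36≡10 → K
L(11)+O(14): 25 → Z
J(9)+Q(16): 25 → Z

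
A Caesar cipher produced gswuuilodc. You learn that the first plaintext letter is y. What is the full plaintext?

ykommadgvu

From the crib: g(6)−y(24)=-18≡8, so the shift is 8.
Subtract 8 from each ciphertext letter:
g(6): 6−8=-2≡24 → y
s(18): 18−8=10 → k
w(22): 22−8=14 → o
u(20): 20−8=12 → m
u(20): 20−8=12 → m
i(8): 8−8=0 → a
l(11): 11−8=3 → d
o(14): 14−8=6 → g
d(3): 3−8=-5≡21 → v
c(2): 2−8=-6≡20 → u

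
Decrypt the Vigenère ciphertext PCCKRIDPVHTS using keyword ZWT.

Repeat the key across the ciphertext: ZWTZWTZWTZWT
P(15)−Z(25): -10≡16 → Q
C(2)−W(22): -20≡6 → G
C(2)−T(19): -17≡9 → J
K(10)−Z(25): -15≡11 → L
R(17)−W(22): -5≡21 → V
I(8)−T(19): -11≡15 → P
D(3)−Z(25): -22≡4 → E
P(15)−W(22): -7≡19 → T
V(21)−T(19): 2 → C
H(7)−Z(25): -18≡8 → I
T(19)−W(22): -3≡23 → X
S(18)−T(19): -1≡25 → Z

QGJLVPETCIXZ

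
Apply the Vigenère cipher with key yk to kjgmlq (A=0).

Repeat the key across the message: ykykyk
k(10)+y(24): 34≡8 → i
j(9)+k(10): 19 → t
g(6)+y(24): 30≡4 → e
m(12)+k(10): 22 → w
l(11)+y(24): 35≡9 → j
q(16)+k(10): 26≡0 → a

itewja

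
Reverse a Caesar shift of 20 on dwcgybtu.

d(3): 3−20=-17≡9 → j
w(22): 22−20=2 → c
c(2): 2−20=-18≡8 → i
g(6): 6−20=-14≡12 → m
y(24): 24−20=4 → e
b(1): 1−20=-19≡7 → h
t(19): 19−20=-1≡25 → z
u(20): 20−20=0 → a

jcimehza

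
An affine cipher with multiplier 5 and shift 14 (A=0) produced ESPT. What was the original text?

The inverse of 5 mod 26 is 21, since 5·21=105≡1. Apply D(y)=21·(y−14) mod 26:
E(4): 21·(4−14)=-210≡24 → Y
S(18): 21·(18−14)=84≡6 → G
P(15): 21·(15−14)=21 → V
T(19): 21·(19−14)=105≡1 → B

YGVB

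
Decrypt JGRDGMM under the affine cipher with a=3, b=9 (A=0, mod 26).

The inverse of 3 mod 26 is 9, since 3·9=27≡1. Apply D(y)=9·(y−9) mod 26:
J(9): 9·(9−9)=0 → A
G(6): 9·(6−9)=-27≡25 → Z
R(17): 9·(17−9)=72≡20 → U
D(3): 9·(3−9)=-54≡24 → Y
G(6): 9·(6−9)=-27≡25 → Z
M(12): 9·(12−9)=27≡1 → B
M(12): 9·(12−9)=27≡1 → B

AZUYZBB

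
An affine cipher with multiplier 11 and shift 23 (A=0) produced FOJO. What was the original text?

The inverse of 11 mod 26 is 19, since 11·19=209≡1. Apply D(y)=19·(y−23) mod 26:
F(5): 19·(5−23)=-342≡22 → W
O(14): 19·(14−23)=-171≡11 → L
J(9): 19·(9−23)=-266≡20 → U
O(14): 19·(14−23)=-171≡11 → L

WLUL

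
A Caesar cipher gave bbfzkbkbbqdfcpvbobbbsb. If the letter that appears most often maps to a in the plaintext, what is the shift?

The most frequent ciphertext letter is b (appears 10 times).
b is position 1; a is position 0.
Shift = 1.

1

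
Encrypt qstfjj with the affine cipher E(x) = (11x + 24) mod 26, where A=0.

sozbtt

q(16): 11·16+24=200≡18 → s
s(18): 11·18+24=222≡14 → o
t(19): 11·19+24=233≡25 → z
f(5): 11·5+24=79≡1 → b
j(9): 11·9+24=123≡19 → t
j(9): 11·9+24=123≡19 → t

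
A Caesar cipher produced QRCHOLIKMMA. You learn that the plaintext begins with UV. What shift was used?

22

From the crib: Q(16)−U(20)=-4≡22, so the shift is 22.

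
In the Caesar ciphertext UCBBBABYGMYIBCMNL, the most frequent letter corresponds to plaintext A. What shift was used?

1

The most frequent ciphertext letter is B (appears 5 times).
B is position 1; A is position 0.
Shift = 1.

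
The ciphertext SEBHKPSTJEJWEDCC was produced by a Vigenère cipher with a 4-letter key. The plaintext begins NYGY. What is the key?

Subtract each crib letter from the matching ciphertext letter (mod 26):
S(18)−N(13)=5 → F
E(4)−Y(24)=-20≡6 → G
B(1)−G(6)=-5≡21 → V
H(7)−Y(24)=-17≡9 → J

FGVJ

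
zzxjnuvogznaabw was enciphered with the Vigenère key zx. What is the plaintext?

Repeat the key across the ciphertext: zxzxzxzxzxzxzxz
z(25)−z(25): 0 → a
z(25)−x(23): 2 → c
x(23)−z(25): -2≡24 → y
j(9)−x(23): -14≡12 → m
n(13)−z(25): -12≡14 → o
u(20)−x(23): -3≡23 → x
v(21)−z(25): -4≡22 → w
o(14)−x(23): -9≡17 → r
g(6)−z(25): -19≡7 → h
z(25)−x(23): 2 → c
n(13)−z(25): -12≡14 → o
a(0)−x(23): -23≡3 → d
a(0)−z(25): -25≡1 → b
b(1)−x(23): -22≡4 → e
w(22)−z(25): -3≡23 → x

acymoxwrhcodbex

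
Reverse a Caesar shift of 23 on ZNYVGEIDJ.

CQBYJHLGM

Z(25): 25−23=2 → C
N(13): 13−23=-10≡16 → Q
Y(24): 24−23=1 → B
V(21): 21−23=-2≡24 → Y
G(6): 6−23=-17≡9 → J
E(4): 4−23=-19≡7 → H
I(8): 8−23=-15≡11 → L
D(3): 3−23=-20≡6 → G
J(9): 9−23=-14≡12 → M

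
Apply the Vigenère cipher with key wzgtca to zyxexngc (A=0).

vxdxzncb

Repeat the key across the message: wzgtcawz
z(25)+w(22): 47≡21 → v
y(24)+z(25): 49≡23 → x
x(23)+g(6): 29≡3 → d
e(4)+t(19): 23 → x
x(23)+c(2): 25 → z
n(13)+a(0): 13 → n
g(6)+w(22): 28≡2 → c
c(2)+z(25): 27≡1 → b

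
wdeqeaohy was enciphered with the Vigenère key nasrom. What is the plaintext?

Repeat the key across the ciphertext: nasromnas
w(22)−n(13): 9 → j
d(3)−a(0): 3 → d
e(4)−s(18): -14≡12 → m
q(16)−r(17): -1≡25 → z
e(4)−o(14): -10≡16 → q
a(0)−m(12): -12≡14 → o
o(14)−n(13): 1 → b
h(7)−a(0): 7 → h
y(24)−s(18): 6 → g

jdmzqobhg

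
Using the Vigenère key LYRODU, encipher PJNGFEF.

Repeat the key across the message: LYRODUL
P(15)+L(11): 26≡0 → A
J(9)+Y(24): 33≡7 → H
N(13)+R(17): 30≡4 → E
G(6)+O(14): 20 → U
F(5)+D(3): 8 → I
E(4)+U(20): 24 → Y
F(5)+L(11): 16 → Q

AHEUIYQ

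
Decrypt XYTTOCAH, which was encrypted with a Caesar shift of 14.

X(23): 23−14=9 → J
Y(24): 24−14=10 → K
T(19): 19−14=5 → F
T(19): 19−14=5 → F
O(14): 14−14=0 → A
C(2): 2−14=-12≡14 → O
A(0): 0−14=-14≡12 → M
H(7): 7−14=-7≡19 → T

JKFFAOMT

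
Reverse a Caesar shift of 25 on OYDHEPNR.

PZEIFQOS

O(14): 14−25=-11≡15 → P
Y(24): 24−25=-1≡25 → Z
D(3): 3−25=-22≡4 → E
H(7): 7−25=-18≡8 → I
E(4): 4−25=-21≡5 → F
P(15): 15−25=-10≡16 → Q
N(13): 13−25=-12≡14 → O
R(17): 17−25=-8≡18 → S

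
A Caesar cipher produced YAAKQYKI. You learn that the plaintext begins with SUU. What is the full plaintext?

SUUEKSEC

From the crib: Y(24)−S(18)=6, so the shift is 6.
Subtract 6 from each ciphertext letter:
Y(24): 24−6=18 → S
A(0): 0−6=-6≡20 → U
A(0): 0−6=-6≡20 → U
K(10): 10−6=4 → E
Q(16): 16−6=10 → K
Y(24): 24−6=18 → S
K(10): 10−6=4 → E
I(8): 8−6=2 → C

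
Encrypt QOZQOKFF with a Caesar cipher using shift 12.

Q(16): 16+12=28≡2 → C
O(14): 14+12=26≡0 → A
Z(25): 25+12=37≡11 → L
Q(16): 16+12=28≡2 → C
O(14): 14+12=26≡0 → A
K(10): 10+12=22 → W
F(5): 5+12=17 → R
F(5): 5+12=17 → R

CALCAWRR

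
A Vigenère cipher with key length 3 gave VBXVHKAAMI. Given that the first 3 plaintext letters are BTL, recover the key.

Subtract each crib letter from the matching ciphertext letter (mod 26):
V(21)−B(1)=20 → U
B(1)−T(19)=-18≡8 → I
X(23)−L(11)=12 → M

UIM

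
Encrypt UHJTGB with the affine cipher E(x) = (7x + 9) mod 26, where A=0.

U(20): 7·20+9=149≡19 → T
H(7): 7·7+9=58≡6 → G
J(9): 7·9+9=72≡20 → U
T(19): 7·19+9=142≡12 → M
G(6): 7·6+9=51≡25 → Z
B(1): 7·1+9=16 → Q

TGUMZQ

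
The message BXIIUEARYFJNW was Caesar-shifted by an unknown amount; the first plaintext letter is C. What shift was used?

25

From the crib: B(1)−C(2)=-1≡25, so the shift is 25.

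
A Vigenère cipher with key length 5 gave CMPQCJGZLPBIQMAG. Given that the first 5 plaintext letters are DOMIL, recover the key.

Subtract each crib letter from the matching ciphertext letter (mod 26):
C(2)−D(3)=-1≡25 → Z
M(12)−O(14)=-2≡24 → Y
P(15)−M(12)=3 → D
Q(16)−I(8)=8 → I
C(2)−L(11)=-9≡17 → R

ZYDIR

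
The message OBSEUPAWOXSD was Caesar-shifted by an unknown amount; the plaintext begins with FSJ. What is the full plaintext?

FSJVLGRNFOJU

From the crib: O(14)−F(5)=9, so the shift is 9.
Subtract 9 from each ciphertext letter:
O(14): 14−9=5 → F
B(1): 1−9=-8≡18 → S
S(18): 18−9=9 → J
E(4): 4−9=-5≡21 → V
U(20): 20−9=11 → L
P(15): 15−9=6 → G
A(0): 0−9=-9≡17 → R
W(22): 22−9=13 → N
O(14): 14−9=5 → F
X(23): 23−9=14 → O
S(18): 18−9=9 → J
D(3): 3−9=-6≡20 → U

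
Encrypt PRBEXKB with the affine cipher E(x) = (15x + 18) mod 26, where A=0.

JNHAZMH

P(15): 15·15+18=243≡9 → J
R(17): 15·17+18=273≡13 → N
B(1): 15·1+18=33≡7 → H
E(4): 15·4+18=78≡0 → A
X(23): 15·23+18=363≡25 → Z
K(10): 15·10+18=168≡12 → M
B(1): 15·1+18=33≡7 → H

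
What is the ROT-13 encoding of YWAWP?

LJNJC

Y(24): 24+13=37≡11 → L
W(22): 22+13=35≡9 → J
A(0): 0+13=13 → N
W(22): 22+13=35≡9 → J
P(15): 15+13=28≡2 → C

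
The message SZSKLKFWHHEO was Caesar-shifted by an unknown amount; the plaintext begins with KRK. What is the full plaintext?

KRKCDCXOZZWG

From the crib: S(18)−K(10)=8, so the shift is 8.
Subtract 8 from each ciphertext letter:
S(18): 18−8=10 → K
Z(25): 25−8=17 → R
S(18): 18−8=10 → K
K(10): 10−8=2 → C
L(11): 11−8=3 → D
K(10): 10−8=2 → C
F(5): 5−8=-3≡23 → X
W(22): 22−8=14 → O
H(7): 7−8=-1≡25 → Z
H(7): 7−8=-1≡25 → Z
E(4): 4−8=-4≡22 → W
O(14): 14−8=6 → G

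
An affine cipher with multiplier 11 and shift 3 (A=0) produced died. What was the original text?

arta

The inverse of 11 mod 26 is 19, since 11·19=209≡1. Apply D(y)=19·(y−3) mod 26:
d(3): 19·(3−3)=0 → a
i(8): 19·(8−3)=95≡17 → r
e(4): 19·(4−3)=19 → t
d(3): 19·(3−3)=0 → a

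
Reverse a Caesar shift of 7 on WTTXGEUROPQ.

PMMQZXNKHIJ

W(22): 22−7=15 → P
T(19): 19−7=12 → M
T(19): 19−7=12 → M
X(23): 23−7=16 → Q
G(6): 6−7=-1≡25 → Z
E(4): 4−7=-3≡23 → X
U(20): 20−7=13 → N
R(17): 17−7=10 → K
O(14): 14−7=7 → H
P(15): 15−7=8 → I
Q(16): 16−7=9 → J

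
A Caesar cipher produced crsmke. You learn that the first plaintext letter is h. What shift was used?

21

From the crib: c(2)−h(7)=-5≡21, so the shift is 21.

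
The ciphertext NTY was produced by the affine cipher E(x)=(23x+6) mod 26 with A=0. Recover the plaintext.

The inverse of 23 mod 26 is 17, since 23·17=391≡1. Apply D(y)=17·(y−6) mod 26:
N(13): 17·(13−6)=119≡15 → P
T(19): 17·(19−6)=221≡13 → N
Y(24): 17·(24−6)=306≡20 → U

PNU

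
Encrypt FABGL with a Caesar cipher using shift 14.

TOPUZ

F(5): 5+14=19 → T
A(0): 0+14=14 → O
B(1): 1+14=15 → P
G(6): 6+14=20 → U
L(11): 11+14=25 → Z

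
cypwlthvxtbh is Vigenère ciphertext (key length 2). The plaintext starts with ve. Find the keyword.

Subtract each crib letter from the matching ciphertext letter (mod 26):
c(2)−v(21)=-19≡7 → h
y(24)−e(4)=20 → u

hu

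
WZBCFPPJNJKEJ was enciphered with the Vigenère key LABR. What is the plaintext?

LZALUPOSCJJNY

Repeat the key across the ciphertext: LABRLABRLABRL
W(22)−L(11): 11 → L
Z(25)−A(0): 25 → Z
B(1)−B(1): 0 → A
C(2)−R(17): -15≡11 → L
F(5)−L(11): -6≡20 → U
P(15)−A(0): 15 → P
P(15)−B(1): 14 → O
J(9)−R(17): -8≡18 → S
N(13)−L(11): 2 → C
J(9)−A(0): 9 → J
K(10)−B(1): 9 → J
E(4)−R(17): -13≡13 → N
J(9)−L(11): -2≡24 → Y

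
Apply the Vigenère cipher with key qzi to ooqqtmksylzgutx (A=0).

enygsuargbyoksf

Repeat the key across the message: qziqziqziqziqzi
o(14)+q(16): 30≡4 → e
o(14)+z(25): 39≡13 → n
q(16)+i(8): 24 → y
q(16)+q(16): 32≡6 → g
t(19)+z(25): 44≡18 → s
m(12)+i(8): 20 → u
k(10)+q(16): 26≡0 → a
s(18)+z(25): 43≡17 → r
y(24)+i(8): 32≡6 → g
l(11)+q(16): 27≡1 → b
z(25)+z(25): 50≡24 → y
g(6)+i(8): 14 → o
u(20)+q(16): 36≡10 → k
t(19)+z(25): 44≡18 → s
x(23)+i(8): 31≡5 → f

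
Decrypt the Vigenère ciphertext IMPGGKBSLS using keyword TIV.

PEUNYPIKQZ

Repeat the key across the ciphertext: TIVTIVTIVT
I(8)−T(19): -11≡15 → P
M(12)−I(8): 4 → E
P(15)−V(21): -6≡20 → U
G(6)−T(19): -13≡13 → N
G(6)−I(8): -2≡24 → Y
K(10)−V(21): -11≡15 → P
B(1)−T(19): -18≡8 → I
S(18)−I(8): 10 → K
L(11)−V(21): -10≡16 → Q
S(18)−T(19): -1≡25 → Z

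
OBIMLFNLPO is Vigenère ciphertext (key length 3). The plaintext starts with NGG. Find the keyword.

Subtract each crib letter from the matching ciphertext letter (mod 26):
O(14)−N(13)=1 → B
B(1)−G(6)=-5≡21 → V
I(8)−G(6)=2 → C

BVC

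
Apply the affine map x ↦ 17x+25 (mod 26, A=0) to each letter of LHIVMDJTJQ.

L(11): 17·11+25=212≡4 → E
H(7): 17·7+25=144≡14 → O
I(8): 17·8+25=161≡5 → F
V(21): 17·21+25=382≡18 → S
M(12): 17·12+25=229≡21 → V
D(3): 17·3+25=76≡24 → Y
J(9): 17·9+25=178≡22 → W
T(19): 17·19+25=348≡10 → K
J(9): 17·9+25=178≡22 → W
Q(16): 17·16+25=297≡11 → L

EOFSVYWKWL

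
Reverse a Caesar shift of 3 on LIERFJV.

L(11): 11−3=8 → I
I(8): 8−3=5 → F
E(4): 4−3=1 → B
R(17): 17−3=14 → O
F(5): 5−3=2 → C
J(9): 9−3=6 → G
V(21): 21−3=18 → S

IFBOCGS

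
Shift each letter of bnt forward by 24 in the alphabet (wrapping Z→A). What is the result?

b(1): 1+24=25 → z
n(13): 13+24=37≡11 → l
t(19): 19+24=43≡17 → r

zlr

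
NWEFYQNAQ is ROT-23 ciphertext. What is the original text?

QZHIBTQDT

N(13): 13−23=-10≡16 → Q
W(22): 22−23=-1≡25 → Z
E(4): 4−23=-19≡7 → H
F(5): 5−23=-18≡8 → I
Y(24): 24−23=1 → B
Q(16): 16−23=-7≡19 → T
N(13): 13−23=-10≡16 → Q
A(0): 0−23=-23≡3 → D
Q(16): 16−23=-7≡19 → T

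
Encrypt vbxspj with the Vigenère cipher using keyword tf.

Repeat the key across the message: tftftf
v(21)+t(19): 40≡14 → o
b(1)+f(5): 6 → g
x(23)+t(19): 42≡16 → q
s(18)+f(5): 23 → x
p(15)+t(19): 34≡8 → i
j(9)+f(5): 14 → o

ogqxio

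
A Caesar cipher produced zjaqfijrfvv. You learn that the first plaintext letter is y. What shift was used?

1

From the crib: z(25)−y(24)=1, so the shift is 1.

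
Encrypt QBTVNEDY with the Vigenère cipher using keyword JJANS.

ZKTIFNMY

Repeat the key across the message: JJANSJJA
Q(16)+J(9): 25 → Z
B(1)+J(9): 10 → K
T(19)+A(0): 19 → T
V(21)+N(13): 34≡8 → I
N(13)+S(18): 31≡5 → F
E(4)+J(9): 13 → N
D(3)+J(9): 12 → M
Y(24)+A(0): 24 → Y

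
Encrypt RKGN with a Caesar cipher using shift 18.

JCYF

R(17): 17+18=35≡9 → J
K(10): 10+18=28≡2 → C
G(6): 6+18=24 → Y
N(13): 13+18=31≡5 → F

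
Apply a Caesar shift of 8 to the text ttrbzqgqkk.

t(19): 19+8=27≡1 → b
t(19): 19+8=27≡1 → b
r(17): 17+8=25 → z
b(1): 1+8=9 → j
z(25): 25+8=33≡7 → h
q(16): 16+8=24 → y
g(6): 6+8=14 → o
q(16): 16+8=24 → y
k(10): 10+8=18 → s
k(10): 10+8=18 → s

bbzjhyoyss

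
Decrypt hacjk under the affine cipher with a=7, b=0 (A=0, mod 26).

The inverse of 7 mod 26 is 15, since 7·15=105≡1. Apply D(y)=15·(y−0) mod 26:
h(7): 15·(7−0)=105≡1 → b
a(0): 15·(0−0)=0 → a
c(2): 15·(2−0)=30≡4 → e
j(9): 15·(9−0)=135≡5 → f
k(10): 15·(10−0)=150≡20 → u

baefu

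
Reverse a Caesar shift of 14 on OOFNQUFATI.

O(14): 14−14=0 → A
O(14): 14−14=0 → A
F(5): 5−14=-9≡17 → R
N(13): 13−14=-1≡25 → Z
Q(16): 16−14=2 → C
U(20): 20−14=6 → G
F(5): 5−14=-9≡17 → R
A(0): 0−14=-14≡12 → M
T(19): 19−14=5 → F
I(8): 8−14=-6≡20 → U

AARZCGRMFU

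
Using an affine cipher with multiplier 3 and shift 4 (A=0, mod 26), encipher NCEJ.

N(13): 3·13+4=43≡17 → R
C(2): 3·2+4=10 → K
E(4): 3·4+4=16 → Q
J(9): 3·9+4=31≡5 → F

RKQF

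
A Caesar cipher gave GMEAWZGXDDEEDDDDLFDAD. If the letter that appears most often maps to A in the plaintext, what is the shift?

3

The most frequent ciphertext letter is D (appears 8 times).
D is position 3; A is position 0.
Shift = 3.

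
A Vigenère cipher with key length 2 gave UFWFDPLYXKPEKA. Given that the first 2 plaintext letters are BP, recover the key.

TQ

Subtract each crib letter from the matching ciphertext letter (mod 26):
U(20)−B(1)=19 → T
F(5)−P(15)=-10≡16 → Q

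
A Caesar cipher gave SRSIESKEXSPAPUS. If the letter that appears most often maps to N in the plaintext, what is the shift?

The most frequent ciphertext letter is S (appears 5 times).
S is position 18; N is position 13.
Shift = 5.

5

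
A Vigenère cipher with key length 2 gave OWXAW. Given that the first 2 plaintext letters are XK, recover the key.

RM

Subtract each crib letter from the matching ciphertext letter (mod 26):
O(14)−X(23)=-9≡17 → R
W(22)−K(10)=12 → M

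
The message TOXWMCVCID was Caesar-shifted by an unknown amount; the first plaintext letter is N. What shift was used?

From the crib: T(19)−N(13)=6, so the shift is 6.

6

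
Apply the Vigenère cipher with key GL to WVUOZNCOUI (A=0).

Repeat the key across the message: GLGLGLGLGL
W(22)+G(6): 28≡2 → C
V(21)+L(11): 32≡6 → G
U(20)+G(6): 26≡0 → A
O(14)+L(11): 25 → Z
Z(25)+G(6): 31≡5 → F
N(13)+L(11): 24 → Y
C(2)+G(6): 8 → I
O(14)+L(11): 25 → Z
U(20)+G(6): 26≡0 → A
I(8)+L(11): 19 → T

CGAZFYIZAT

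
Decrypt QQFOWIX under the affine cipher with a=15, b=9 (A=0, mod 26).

The inverse of 15 mod 26 is 7, since 15·7=105≡1. Apply D(y)=7·(y−9) mod 26:
Q(16): 7·(16−9)=49≡23 → X
Q(16): 7·(16−9)=49≡23 → X
F(5): 7·(5−9)=-28≡24 → Y
O(14): 7·(14−9)=35≡9 → J
W(22): 7·(22−9)=91≡13 → N
I(8): 7·(8−9)=-7≡19 → T
X(23): 7·(23−9)=98≡20 → U

XXYJNTU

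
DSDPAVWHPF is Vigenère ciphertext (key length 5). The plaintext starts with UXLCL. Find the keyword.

Subtract each crib letter from the matching ciphertext letter (mod 26):
D(3)−U(20)=-17≡9 → J
S(18)−X(23)=-5≡21 → V
D(3)−L(11)=-8≡18 → S
P(15)−C(2)=13 → N
A(0)−L(11)=-11≡15 → P

JVSNP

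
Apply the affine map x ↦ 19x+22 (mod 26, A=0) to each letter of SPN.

S(18): 19·18+22=364≡0 → A
P(15): 19·15+22=307≡21 → V
N(13): 19·13+22=269≡9 → J

AVJ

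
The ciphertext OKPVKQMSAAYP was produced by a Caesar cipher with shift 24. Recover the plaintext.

QMRXMSOUCCAR

O(14): 14−24=-10≡16 → Q
K(10): 10−24=-14≡12 → M
P(15): 15−24=-9≡17 → R
V(21): 21−24=-3≡23 → X
K(10): 10−24=-14≡12 → M
Q(16): 16−24=-8≡18 → S
M(12): 12−24=-12≡14 → O
S(18): 18−24=-6≡20 → U
A(0): 0−24=-24≡2 → C
A(0): 0−24=-24≡2 → C
Y(24): 24−24=0 → A
P(15): 15−24=-9≡17 → R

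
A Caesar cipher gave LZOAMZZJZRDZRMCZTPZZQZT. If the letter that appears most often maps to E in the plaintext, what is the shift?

21

The most frequent ciphertext letter is Z (appears 9 times).
Z is position 25; E is position 4.
Shift = 21.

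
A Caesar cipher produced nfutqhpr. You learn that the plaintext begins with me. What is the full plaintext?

metspgoq

From the crib: n(13)−m(12)=1, so the shift is 1.
Subtract 1 from each ciphertext letter:
n(13): 13−1=12 → m
f(5): 5−1=4 → e
u(20): 20−1=19 → t
t(19): 19−1=18 → s
q(16): 16−1=15 → p
h(7): 7−1=6 → g
p(15): 15−1=14 → o
r(17): 17−1=16 → q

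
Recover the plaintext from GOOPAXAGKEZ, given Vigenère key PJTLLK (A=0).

Repeat the key across the ciphertext: PJTLLKPJTLL
G(6)−P(15): -9≡17 → R
O(14)−J(9): 5 → F
O(14)−T(19): -5≡21 → V
P(15)−L(11): 4 → E
A(0)−L(11): -11≡15 → P
X(23)−K(10): 13 → N
A(0)−P(15): -15≡11 → L
G(6)−J(9): -3≡23 → X
K(10)−T(19): -9≡17 → R
E(4)−L(11): -7≡19 → T
Z(25)−L(11): 14 → O

RFVEPNLXRTO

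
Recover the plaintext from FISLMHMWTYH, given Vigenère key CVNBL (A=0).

Repeat the key across the ciphertext: CVNBLCVNBLC
F(5)−C(2): 3 → D
I(8)−V(21): -13≡13 → N
S(18)−N(13): 5 → F
L(11)−B(1): 10 → K
M(12)−L(11): 1 → B
H(7)−C(2): 5 → F
M(12)−V(21): -9≡17 → R
W(22)−N(13): 9 → J
T(19)−B(1): 18 → S
Y(24)−L(11): 13 → N
H(7)−C(2): 5 → F

DNFKBFRJSNF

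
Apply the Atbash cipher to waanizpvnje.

dzzmrakemqv

w(22) → d(3)
a(0) → z(25)
a(0) → z(25)
n(13) → m(12)
i(8) → r(17)
z(25) → a(0)
p(15) → k(10)
v(21) → e(4)
n(13) → m(12)
j(9) → q(16)
e(4) → v(21)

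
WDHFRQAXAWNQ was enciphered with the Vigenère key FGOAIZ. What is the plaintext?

Repeat the key across the ciphertext: FGOAIZFGOAIZ
W(22)−F(5): 17 → R
D(3)−G(6): -3≡23 → X
H(7)−O(14): -7≡19 → T
F(5)−A(0): 5 → F
R(17)−I(8): 9 → J
Q(16)−Z(25): -9≡17 → R
A(0)−F(5): -5≡21 → V
X(23)−G(6): 17 → R
A(0)−O(14): -14≡12 → M
W(22)−A(0): 22 → W
N(13)−I(8): 5 → F
Q(16)−Z(25): -9≡17 → R

RXTFJRVRMWFR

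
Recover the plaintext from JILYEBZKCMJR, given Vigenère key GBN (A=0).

DHYSDOTJPGIE

Repeat the key across the ciphertext: GBNGBNGBNGBN
J(9)−G(6): 3 → D
I(8)−B(1): 7 → H
L(11)−N(13): -2≡24 → Y
Y(24)−G(6): 18 → S
E(4)−B(1): 3 → D
B(1)−N(13): -12≡14 → O
Z(25)−G(6): 19 → T
K(10)−B(1): 9 → J
C(2)−N(13): -11≡15 → P
M(12)−G(6): 6 → G
J(9)−B(1): 8 → I
R(17)−N(13): 4 → E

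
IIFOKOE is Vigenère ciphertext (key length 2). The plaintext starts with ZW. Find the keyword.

Subtract each crib letter from the matching ciphertext letter (mod 26):
I(8)−Z(25)=-17≡9 → J
I(8)−W(22)=-14≡12 → M

JM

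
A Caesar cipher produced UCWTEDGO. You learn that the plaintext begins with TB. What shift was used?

1

From the crib: U(20)−T(19)=1, so the shift is 1.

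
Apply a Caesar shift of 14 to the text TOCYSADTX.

T(19): 19+14=33≡7 → H
O(14): 14+14=28≡2 → C
C(2): 2+14=16 → Q
Y(24): 24+14=38≡12 → M
S(18): 18+14=32≡6 → G
A(0): 0+14=14 → O
D(3): 3+14=17 → R
T(19): 19+14=33≡7 → H
X(23): 23+14=37≡11 → L

HCQMGORHL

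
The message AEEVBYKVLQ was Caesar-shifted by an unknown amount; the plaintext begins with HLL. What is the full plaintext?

From the crib: A(0)−H(7)=-7≡19, so the shift is 19.
Subtract 19 from each ciphertext letter:
A(0): 0−19=-19≡7 → H
E(4): 4−19=-15≡11 → L
E(4): 4−19=-15≡11 → L
V(21): 21−19=2 → C
B(1): 1−19=-18≡8 → I
Y(24): 24−19=5 → F
K(10): 10−19=-9≡17 → R
V(21): 21−19=2 → C
L(11): 11−19=-8≡18 → S
Q(16): 16−19=-3≡23 → X

HLLCIFRCSX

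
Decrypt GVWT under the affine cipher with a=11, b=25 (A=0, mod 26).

The inverse of 11 mod 26 is 19, since 11·19=209≡1. Apply D(y)=19·(y−25) mod 26:
G(6): 19·(6−25)=-361≡3 → D
V(21): 19·(21−25)=-76≡2 → C
W(22): 19·(22−25)=-57≡21 → V
T(19): 19·(19−25)=-114≡16 → Q

DCVQ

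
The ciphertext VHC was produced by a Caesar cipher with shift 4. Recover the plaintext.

RDY

V(21): 21−4=17 → R
H(7): 7−4=3 → D
C(2): 2−4=-2≡24 → Y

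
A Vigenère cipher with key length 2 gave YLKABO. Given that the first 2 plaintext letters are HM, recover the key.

RZ

Subtract each crib letter from the matching ciphertext letter (mod 26):
Y(24)−H(7)=17 → R
L(11)−M(12)=-1≡25 → Z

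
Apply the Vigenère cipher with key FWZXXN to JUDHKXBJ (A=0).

Repeat the key across the message: FWZXXNFW
J(9)+F(5): 14 → O
U(20)+W(22): 42≡16 → Q
D(3)+Z(25): 28≡2 → C
H(7)+X(23): 30≡4 → E
K(10)+X(23): 33≡7 → H
X(23)+N(13): 36≡10 → K
B(1)+F(5): 6 → G
J(9)+W(22): 31≡5 → F

OQCEHKGF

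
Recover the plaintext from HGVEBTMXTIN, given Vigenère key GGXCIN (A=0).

BAYCTGGRWGF

Repeat the key across the ciphertext: GGXCINGGXCI
H(7)−G(6): 1 → B
G(6)−G(6): 0 → A
V(21)−X(23): -2≡24 → Y
E(4)−C(2): 2 → C
B(1)−I(8): -7≡19 → T
T(19)−N(13): 6 → G
M(12)−G(6): 6 → G
X(23)−G(6): 17 → R
T(19)−X(23): -4≡22 → W
I(8)−C(2): 6 → G
N(13)−I(8): 5 → F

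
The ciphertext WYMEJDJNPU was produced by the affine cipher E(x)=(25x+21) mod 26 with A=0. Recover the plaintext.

The inverse of 25 mod 26 is 25, since 25·25=625≡1. Apply D(y)=25·(y−21) mod 26:
W(22): 25·(22−21)=25 → Z
Y(24): 25·(24−21)=75≡23 → X
M(12): 25·(12−21)=-225≡9 → J
E(4): 25·(4−21)=-425≡17 → R
J(9): 25·(9−21)=-300≡12 → M
D(3): 25·(3−21)=-450≡18 → S
J(9): 25·(9−21)=-300≡12 → M
N(13): 25·(13−21)=-200≡8 → I
P(15): 25·(15−21)=-150≡6 → G
U(20): 25·(20−21)=-25≡1 → B

ZXJRMSMIGB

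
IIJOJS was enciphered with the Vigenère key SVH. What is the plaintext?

Repeat the key across the ciphertext: SVHSVH
I(8)−S(18): -10≡16 → Q
I(8)−V(21): -13≡13 → N
J(9)−H(7): 2 → C
O(14)−S(18): -4≡22 → W
J(9)−V(21): -12≡14 → O
S(18)−H(7): 11 → L

QNCWOL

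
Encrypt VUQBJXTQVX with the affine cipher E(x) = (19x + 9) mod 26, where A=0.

SZBCYEGBSE

V(21): 19·21+9=408≡18 → S
U(20): 19·20+9=389≡25 → Z
Q(16): 19·16+9=313≡1 → B
B(1): 19·1+9=28≡2 → C
J(9): 19·9+9=180≡24 → Y
X(23): 19·23+9=446≡4 → E
T(19): 19·19+9=370≡6 → G
Q(16): 19·16+9=313≡1 → B
V(21): 19·21+9=408≡18 → S
X(23): 19·23+9=446≡4 → E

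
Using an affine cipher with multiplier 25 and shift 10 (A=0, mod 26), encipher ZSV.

LSP

Z(25): 25·25+10=635≡11 → L
S(18): 25·18+10=460≡18 → S
V(21): 25·21+10=535≡15 → P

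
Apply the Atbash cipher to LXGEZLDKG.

OCTVAOWPT

L(11) → O(14)
X(23) → C(2)
G(6) → T(19)
E(4) → V(21)
Z(25) → A(0)
L(11) → O(14)
D(3) → W(22)
K(10) → P(15)
G(6) → T(19)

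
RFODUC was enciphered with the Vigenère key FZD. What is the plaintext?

MGLYVZ

Repeat the key across the ciphertext: FZDFZD
R(17)−F(5): 12 → M
F(5)−Z(25): -20≡6 → G
O(14)−D(3): 11 → L
D(3)−F(5): -2≡24 → Y
U(20)−Z(25): -5≡21 → V
C(2)−D(3): -1≡25 → Z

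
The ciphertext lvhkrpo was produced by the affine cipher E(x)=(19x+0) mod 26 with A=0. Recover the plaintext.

The inverse of 19 mod 26 is 11, since 19·11=209≡1. Apply D(y)=11·(y−0) mod 26:
l(11): 11·(11−0)=121≡17 → r
v(21): 11·(21−0)=231≡23 → x
h(7): 11·(7−0)=77≡25 → z
k(10): 11·(10−0)=110≡6 → g
r(17): 11·(17−0)=187≡5 → f
p(15): 11·(15−0)=165≡9 → j
o(14): 11·(14−0)=154≡24 → y

rxzgfjy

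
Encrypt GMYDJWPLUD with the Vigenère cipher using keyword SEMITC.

Repeat the key across the message: SEMITCSEMI
G(6)+S(18): 24 → Y
M(12)+E(4): 16 → Q
Y(24)+M(12): 36≡10 → K
D(3)+I(8): 11 → L
J(9)+T(19): 28≡2 → C
W(22)+C(2): 24 → Y
P(15)+S(18): 33≡7 → H
L(11)+E(4): 15 → P
U(20)+M(12): 32≡6 → G
D(3)+I(8): 11 → L

YQKLCYHPGL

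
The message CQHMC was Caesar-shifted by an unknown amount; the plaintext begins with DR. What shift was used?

From the crib: C(2)−D(3)=-1≡25, so the shift is 25.

25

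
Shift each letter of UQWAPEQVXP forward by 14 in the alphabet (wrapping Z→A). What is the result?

U(20): 20+14=34≡8 → I
Q(16): 16+14=30≡4 → E
W(22): 22+14=36≡10 → K
A(0): 0+14=14 → O
P(15): 15+14=29≡3 → D
E(4): 4+14=18 → S
Q(16): 16+14=30≡4 → E
V(21): 21+14=35≡9 → J
X(23): 23+14=37≡11 → L
P(15): 15+14=29≡3 → D

IEKODSEJLD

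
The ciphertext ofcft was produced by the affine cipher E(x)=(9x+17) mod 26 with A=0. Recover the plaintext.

rqhqg

The inverse of 9 mod 26 is 3, since 9·3=27≡1. Apply D(y)=3·(y−17) mod 26:
o(14): 3·(14−17)=-9≡17 → r
f(5): 3·(5−17)=-36≡16 → q
c(2): 3·(2−17)=-45≡7 → h
f(5): 3·(5−17)=-36≡16 → q
t(19): 3·(19−17)=6 → g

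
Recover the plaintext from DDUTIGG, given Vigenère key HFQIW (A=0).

Repeat the key across the ciphertext: HFQIWHF
D(3)−H(7): -4≡22 → W
D(3)−F(5): -2≡24 → Y
U(20)−Q(16): 4 → E
T(19)−I(8): 11 → L
I(8)−W(22): -14≡12 → M
G(6)−H(7): -1≡25 → Z
G(6)−F(5): 1 → B

WYELMZB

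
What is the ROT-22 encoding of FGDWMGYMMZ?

BCZSICUIIV

F(5): 5+22=27≡1 → B
G(6): 6+22=28≡2 → C
D(3): 3+22=25 → Z
W(22): 22+22=44≡18 → S
M(12): 12+22=34≡8 → I
G(6): 6+22=28≡2 → C
Y(24): 24+22=46≡20 → U
M(12): 12+22=34≡8 → I
M(12): 12+22=34≡8 → I
Z(25): 25+22=47≡21 → V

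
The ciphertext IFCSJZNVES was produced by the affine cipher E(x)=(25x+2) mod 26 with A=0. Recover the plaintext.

The inverse of 25 mod 26 is 25, since 25·25=625≡1. Apply D(y)=25·(y−2) mod 26:
I(8): 25·(8−2)=150≡20 → U
F(5): 25·(5−2)=75≡23 → X
C(2): 25·(2−2)=0 → A
S(18): 25·(18−2)=400≡10 → K
J(9): 25·(9−2)=175≡19 → T
Z(25): 25·(25−2)=575≡3 → D
N(13): 25·(13−2)=275≡15 → P
V(21): 25·(21−2)=475≡7 → H
E(4): 25·(4−2)=50≡24 → Y
S(18): 25·(18−2)=400≡10 → K

UXAKTDPHYK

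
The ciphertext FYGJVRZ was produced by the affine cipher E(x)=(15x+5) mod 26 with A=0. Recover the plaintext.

ADHCIGK

The inverse of 15 mod 26 is 7, since 15·7=105≡1. Apply D(y)=7·(y−5) mod 26:
F(5): 7·(5−5)=0 → A
Y(24): 7·(24−5)=133≡3 → D
G(6): 7·(6−5)=7 → H
J(9): 7·(9−5)=28≡2 → C
V(21): 7·(21−5)=112≡8 → I
R(17): 7·(17−5)=84≡6 → G
Z(25): 7·(25−5)=140≡10 → K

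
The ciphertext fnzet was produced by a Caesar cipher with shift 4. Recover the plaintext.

bjvap

f(5): 5−4=1 → b
n(13): 13−4=9 → j
z(25): 25−4=21 → v
e(4): 4−4=0 → a
t(19): 19−4=15 → p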